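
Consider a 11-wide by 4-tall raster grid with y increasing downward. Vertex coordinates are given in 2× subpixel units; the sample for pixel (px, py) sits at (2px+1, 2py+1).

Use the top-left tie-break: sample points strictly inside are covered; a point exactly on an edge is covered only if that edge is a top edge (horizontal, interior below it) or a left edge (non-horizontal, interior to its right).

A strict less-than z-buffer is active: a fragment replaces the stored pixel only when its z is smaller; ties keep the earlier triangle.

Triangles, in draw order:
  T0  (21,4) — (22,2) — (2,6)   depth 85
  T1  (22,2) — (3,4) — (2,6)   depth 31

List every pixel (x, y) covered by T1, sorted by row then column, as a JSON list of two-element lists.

T0:
  2·area = 36  (B↔C swapped to make it positive)
  edge (21, 4)→(2, 6): d=(-19,2) right/bottom  bias=-1
  edge (2, 6)→(22, 2): d=(20,-4) top-left  bias=+0
  edge (22, 2)→(21, 4): d=(-1,2) right/bottom  bias=-1
    (8,1)@(17, 3): e=[27,0,9] → #  [on edge]
    (9,1)@(19, 3): e=[23,8,5] → #
    (10,1)@(21, 3): e=[19,16,1] → #
    (3,2)@(7, 5): e=[9,0,27] → #  [on edge]
    (4,2)@(9, 5): e=[5,8,23] → #
    (5,2)@(11, 5): e=[1,16,19] → #
    (6,2)@(13, 5): e=[-3,24,15] → ·
    (8,2)@(17, 5): e=[-11,40,7] → ·
    (9,2)@(19, 5): e=[-15,48,3] → ·
    (10,2)@(21, 5): e=[-19,56,-1] → ·
    (3,3)@(7, 7): e=[-29,40,25] → ·
    (4,3)@(9, 7): e=[-33,48,21] → ·
  covered (6 px):
    · · · · · · · · · · ·
    · · · · · · · · # # #
    · · · # # # · · · · ·
    · · · · · · · · · · ·
T1:
  2·area = 36  (B↔C swapped to make it positive)
  edge (22, 2)→(2, 6): d=(-20,4) right/bottom  bias=-1
  edge (2, 6)→(3, 4): d=(1,-2) top-left  bias=+0
  edge (3, 4)→(22, 2): d=(19,-2) top-left  bias=+0
    (6,1)@(13, 3): e=[16,19,1] → #
    (7,1)@(15, 3): e=[8,23,5] → #
    (8,1)@(17, 3): e=[0,27,9] → ·  [on edge]
    (1,2)@(3, 5): e=[16,1,19] → #
    (2,2)@(5, 5): e=[8,5,23] → #
    (3,2)@(7, 5): e=[0,9,27] → ·  [on edge]
    (6,2)@(13, 5): e=[-24,21,39] → ·
    (7,2)@(15, 5): e=[-32,25,43] → ·
    (1,3)@(3, 7): e=[-24,3,57] → ·
    (2,3)@(5, 7): e=[-32,7,61] → ·
  covered (4 px):
    · · · · · · · · · · ·
    · · · · · · # # · · ·
    · # # · · · · · · · ·
    · · · · · · · · · · ·

Final: [[6,1],[7,1],[1,2],[2,2]]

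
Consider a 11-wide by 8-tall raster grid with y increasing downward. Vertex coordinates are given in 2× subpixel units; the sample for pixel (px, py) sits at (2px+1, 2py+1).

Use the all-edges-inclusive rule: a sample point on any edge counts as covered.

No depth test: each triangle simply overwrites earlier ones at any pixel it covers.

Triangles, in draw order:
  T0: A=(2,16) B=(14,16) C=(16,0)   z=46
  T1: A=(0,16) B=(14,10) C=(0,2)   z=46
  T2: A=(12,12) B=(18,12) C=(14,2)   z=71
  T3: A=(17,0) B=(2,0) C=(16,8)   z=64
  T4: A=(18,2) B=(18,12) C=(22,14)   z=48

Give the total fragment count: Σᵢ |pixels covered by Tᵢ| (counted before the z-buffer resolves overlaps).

T0:
  2·area = 192  (B↔C swapped to make it positive)
  edge (2, 16)→(16, 0): d=(14,-16) inclusive
  edge (16, 0)→(14, 16): d=(-2,16) inclusive
  edge (14, 16)→(2, 16): d=(-12,0) inclusive
    (7,1)@(15, 3): e=[26,10,156] → █
    (8,1)@(17, 3): e=[58,-22,156] → ·
    (6,2)@(13, 5): e=[22,38,132] → █
    (8,2)@(17, 5): e=[86,-26,132] → ·
    (5,3)@(11, 7): e=[18,66,108] → █
    (8,3)@(17, 7): e=[114,-30,108] → ·
    (4,4)@(9, 9): e=[14,94,84] → █
    (7,4)@(15, 9): e=[110,-2,84] → ·
    (3,5)@(7, 11): e=[10,122,60] → █
    (7,5)@(15, 11): e=[138,-6,60] → ·
    (2,6)@(5, 13): e=[6,150,36] → █
    (7,6)@(15, 13): e=[166,-10,36] → ·
  covered (24 px):
    · · · · · · · · · · ·
    · · · · · · · █ · · ·
    · · · · · · █ █ · · ·
    · · · · · █ █ █ · · ·
    · · · · █ █ █ · · · ·
    · · · █ █ █ █ · · · ·
    · · █ █ █ █ █ · · · ·
    · █ █ █ █ █ █ · · · ·
T1:
  2·area = 196  (B↔C swapped to make it positive)
  edge (0, 16)→(0, 2): d=(0,-14) inclusive
  edge (0, 2)→(14, 10): d=(14,8) inclusive
  edge (14, 10)→(0, 16): d=(-14,6) inclusive
    (0,1)@(1, 3): e=[14,6,176] → █
    (1,1)@(3, 3): e=[42,-10,164] → ·
    (0,2)@(1, 5): e=[14,34,148] → █
    (1,2)@(3, 5): e=[42,18,136] → █
    (2,2)@(5, 5): e=[70,2,124] → █
    (3,2)@(7, 5): e=[98,-14,112] → ·
    (0,3)@(1, 7): e=[14,62,120] → █
    (3,3)@(7, 7): e=[98,14,84] → █
    (4,3)@(9, 7): e=[126,-2,72] → ·
    (10,3)@(21, 7): e=[294,-98,0] → ·  [on edge]
    (0,4)@(1, 9): e=[14,90,92] → █
    (4,4)@(9, 9): e=[126,26,44] → █
    (3,6)@(7, 13): e=[98,98,0] → █  [on edge]
  covered (25 px):
    · · · · · · · · · · ·
    █ · · · · · · · · · ·
    █ █ █ · · · · · · · ·
    █ █ █ █ · · · · · · ·
    █ █ █ █ █ █ · · · · ·
    █ █ █ █ █ █ · · · · ·
    █ █ █ █ · · · · · · ·
    █ · · · · · · · · · ·
T2:
  2·area = 60  (B↔C swapped to make it positive)
  edge (12, 12)→(14, 2): d=(2,-10) inclusive
  edge (14, 2)→(18, 12): d=(4,10) inclusive
  edge (18, 12)→(12, 12): d=(-6,0) inclusive
    (7,2)@(15, 5): e=[16,2,42] → █
    (8,2)@(17, 5): e=[36,-18,42] → ·
    (6,3)@(13, 7): e=[0,30,30] → █  [on edge]
    (8,3)@(17, 7): e=[40,-10,30] → ·
    (6,4)@(13, 9): e=[4,38,18] → █
    (8,4)@(17, 9): e=[44,-2,18] → ·
    (6,5)@(13, 11): e=[8,46,6] → █
    (8,5)@(17, 11): e=[48,6,6] → █
    (9,5)@(19, 11): e=[68,-14,6] → ·
    (6,6)@(13, 13): e=[12,54,-6] → ·
    (7,6)@(15, 13): e=[32,34,-6] → ·
    (8,6)@(17, 13): e=[52,14,-6] → ·
  covered (8 px):
    · · · · · · · · · · ·
    · · · · · · · · · · ·
    · · · · · · · █ · · ·
    · · · · · · █ █ · · ·
    · · · · · · █ █ · · ·
    · · · · · · █ █ █ · ·
    · · · · · · · · · · ·
    · · · · · · · · · · ·
T3:
  2·area = 120  (B↔C swapped to make it positive)
  edge (17, 0)→(16, 8): d=(-1,8) inclusive
  edge (16, 8)→(2, 0): d=(-14,-8) inclusive
  edge (2, 0)→(17, 0): d=(15,0) inclusive
    (2,0)@(5, 1): e=[95,10,15] → █
    (3,0)@(7, 1): e=[79,26,15] → █
    (4,0)@(9, 1): e=[63,42,15] → █
    (5,0)@(11, 1): e=[47,58,15] → █
    (6,0)@(13, 1): e=[31,74,15] → █
    (7,0)@(15, 1): e=[15,90,15] → █
    (8,0)@(17, 1): e=[-1,106,15] → ·
    (2,1)@(5, 3): e=[93,-18,45] → ·
    (3,1)@(7, 3): e=[77,-2,45] → ·
    (4,1)@(9, 3): e=[61,14,45] → █
    (8,1)@(17, 3): e=[-3,78,45] → ·
    (4,2)@(9, 5): e=[59,-14,75] → ·
  covered (14 px):
    · · █ █ █ █ █ █ · · ·
    · · · · █ █ █ █ · · ·
    · · · · · █ █ █ · · ·
    · · · · · · · █ · · ·
    · · · · · · · · · · ·
    · · · · · · · · · · ·
    · · · · · · · · · · ·
    · · · · · · · · · · ·
T4:
  2·area = 40  (B↔C swapped to make it positive)
  edge (18, 2)→(22, 14): d=(4,12) inclusive
  edge (22, 14)→(18, 12): d=(-4,-2) inclusive
  edge (18, 12)→(18, 2): d=(0,-10) inclusive
    (9,2)@(19, 5): e=[0,30,10] → █  [on edge]
    (10,2)@(21, 5): e=[-24,34,30] → ·
    (9,3)@(19, 7): e=[8,22,10] → █
    (10,3)@(21, 7): e=[-16,26,30] → ·
    (9,4)@(19, 9): e=[16,14,10] → █
    (10,4)@(21, 9): e=[-8,18,30] → ·
    (9,5)@(19, 11): e=[24,6,10] → █
    (10,5)@(21, 11): e=[0,10,30] → █  [on edge]
    (9,6)@(19, 13): e=[32,-2,10] → ·
    (10,6)@(21, 13): e=[8,2,30] → █
    (10,7)@(21, 15): e=[16,-6,30] → ·
  covered (6 px):
    · · · · · · · · · · ·
    · · · · · · · · · · ·
    · · · · · · · · · █ ·
    · · · · · · · · · █ ·
    · · · · · · · · · █ ·
    · · · · · · · · · █ █
    · · · · · · · · · · █
    · · · · · · · · · · ·

Final: 77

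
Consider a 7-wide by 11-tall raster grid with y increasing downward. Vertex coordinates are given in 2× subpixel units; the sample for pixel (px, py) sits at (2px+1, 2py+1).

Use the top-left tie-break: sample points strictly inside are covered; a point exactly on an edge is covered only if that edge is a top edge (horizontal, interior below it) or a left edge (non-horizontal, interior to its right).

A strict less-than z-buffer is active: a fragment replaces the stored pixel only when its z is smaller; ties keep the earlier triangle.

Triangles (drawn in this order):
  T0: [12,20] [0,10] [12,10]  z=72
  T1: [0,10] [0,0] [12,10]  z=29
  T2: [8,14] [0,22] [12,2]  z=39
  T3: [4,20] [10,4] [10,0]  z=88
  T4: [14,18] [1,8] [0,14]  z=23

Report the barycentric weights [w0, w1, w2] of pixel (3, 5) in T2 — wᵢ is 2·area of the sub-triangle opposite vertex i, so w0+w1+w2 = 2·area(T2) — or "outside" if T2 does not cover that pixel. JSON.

T0:
  2·area = 120
  edge (12, 20)→(0, 10): d=(-12,-10) top-left  bias=+0
  edge (0, 10)→(12, 10): d=(12,0) top-left  bias=+0
  edge (12, 10)→(12, 20): d=(0,10) right/bottom  bias=-1
    (1,5)@(3, 11): e=[18,12,90] → #
    (2,5)@(5, 11): e=[38,12,70] → #
    (3,5)@(7, 11): e=[58,12,50] → #
    (4,5)@(9, 11): e=[78,12,30] → #
    (5,5)@(11, 11): e=[98,12,10] → #
    (6,5)@(13, 11): e=[118,12,-10] → ·
    (1,6)@(3, 13): e=[-6,36,90] → ·
    (2,6)@(5, 13): e=[14,36,70] → #
    (6,6)@(13, 13): e=[94,36,-10] → ·
    (2,7)@(5, 15): e=[-10,60,70] → ·
    (3,7)@(7, 15): e=[10,60,50] → #
    (6,7)@(13, 15): e=[70,60,-10] → ·
  covered (15 px):
    · · · · · · ·
    · · · · · · ·
    · · · · · · ·
    · · · · · · ·
    · · · · · · ·
    · # # # # # ·
    · · # # # # ·
    · · · # # # ·
    · · · · # # ·
    · · · · · # ·
    · · · · · · ·
T1:
  2·area = 120
  edge (0, 10)→(0, 0): d=(0,-10) top-left  bias=+0
  edge (0, 0)→(12, 10): d=(12,10) right/bottom  bias=-1
  edge (12, 10)→(0, 10): d=(-12,0) right/bottom  bias=-1
    (0,0)@(1, 1): e=[10,2,108] → #
    (1,0)@(3, 1): e=[30,-18,108] → ·
    (0,1)@(1, 3): e=[10,26,84] → #
    (1,1)@(3, 3): e=[30,6,84] → #
    (2,1)@(5, 3): e=[50,-14,84] → ·
    (0,2)@(1, 5): e=[10,50,60] → #
    (2,2)@(5, 5): e=[50,10,60] → #
    (3,2)@(7, 5): e=[70,-10,60] → ·
    (0,3)@(1, 7): e=[10,74,36] → #
    (3,3)@(7, 7): e=[70,14,36] → #
    (4,3)@(9, 7): e=[90,-6,36] → ·
    (0,4)@(1, 9): e=[10,98,12] → #
  covered (15 px):
    # · · · · · ·
    # # · · · · ·
    # # # · · · ·
    # # # # · · ·
    # # # # # · ·
    · · · · · · ·
    · · · · · · ·
    · · · · · · ·
    · · · · · · ·
    · · · · · · ·
    · · · · · · ·
T2:
  2·area = 64
  edge (8, 14)→(0, 22): d=(-8,8) right/bottom  bias=-1
  edge (0, 22)→(12, 2): d=(12,-20) top-left  bias=+0
  edge (12, 2)→(8, 14): d=(-4,12) right/bottom  bias=-1
    (5,2)@(11, 5): e=[48,16,0] → ·  [on edge]
    (4,3)@(9, 7): e=[48,0,16] → #  [on edge]
    (5,3)@(11, 7): e=[32,40,-8] → ·
    (4,4)@(9, 9): e=[32,24,8] → #
    (5,4)@(11, 9): e=[16,64,-16] → ·
    (6,4)@(13, 9): e=[0,104,-40] → ·  [on edge]
    (3,5)@(7, 11): e=[32,8,24] → #
    (4,5)@(9, 11): e=[16,48,0] → ·  [on edge]
    (5,5)@(11, 11): e=[0,88,-24] → ·  [on edge]
    (3,6)@(7, 13): e=[16,32,16] → #
    (4,6)@(9, 13): e=[0,72,-8] → ·  [on edge]
    (2,7)@(5, 15): e=[16,16,32] → #
    (3,7)@(7, 15): e=[0,56,8] → ·  [on edge]
    (1,8)@(3, 17): e=[16,0,48] → #  [on edge]
    (2,8)@(5, 17): e=[0,40,24] → ·  [on edge]
    (3,8)@(7, 17): e=[-16,80,0] → ·  [on edge]
    (1,9)@(3, 19): e=[0,24,40] → ·  [on edge]
    (0,10)@(1, 21): e=[0,8,56] → ·  [on edge]
  covered (6 px):
    · · · · · · ·
    · · · · · · ·
    · · · · · · ·
    · · · · # · ·
    · · · · # · ·
    · · · # · · ·
    · · · # · · ·
    · · # · · · ·
    · # · · · · ·
    · · · · · · ·
    · · · · · · ·
T3:
  2·area = 24  (B↔C swapped to make it positive)
  edge (4, 20)→(10, 0): d=(6,-20) top-left  bias=+0
  edge (10, 0)→(10, 4): d=(0,4) right/bottom  bias=-1
  edge (10, 4)→(4, 20): d=(-6,16) right/bottom  bias=-1
    (4,2)@(9, 5): e=[10,4,10] → #
    (5,2)@(11, 5): e=[50,-4,-22] → ·
    (4,3)@(9, 7): e=[22,4,-2] → ·
    (3,5)@(7, 11): e=[6,12,6] → #
    (4,5)@(9, 11): e=[46,4,-26] → ·
    (3,6)@(7, 13): e=[18,12,-6] → ·
    (2,8)@(5, 17): e=[2,20,2] → #
    (3,8)@(7, 17): e=[42,12,-30] → ·
    (2,9)@(5, 19): e=[14,20,-10] → ·
  covered (3 px):
    · · · · · · ·
    · · · · · · ·
    · · · · # · ·
    · · · · · · ·
    · · · · · · ·
    · · · # · · ·
    · · · · · · ·
    · · · · · · ·
    · · # · · · ·
    · · · · · · ·
    · · · · · · ·
T4:
  2·area = 88  (B↔C swapped to make it positive)
  edge (14, 18)→(0, 14): d=(-14,-4) top-left  bias=+0
  edge (0, 14)→(1, 8): d=(1,-6) top-left  bias=+0
  edge (1, 8)→(14, 18): d=(13,10) right/bottom  bias=-1
    (0,4)@(1, 9): e=[74,1,13] → #
    (1,4)@(3, 9): e=[82,13,-7] → ·
    (0,5)@(1, 11): e=[46,3,39] → #
    (1,5)@(3, 11): e=[54,15,19] → #
    (2,5)@(5, 11): e=[62,27,-1] → ·
    (0,6)@(1, 13): e=[18,5,65] → #
    (2,6)@(5, 13): e=[34,29,25] → #
    (3,6)@(7, 13): e=[42,41,5] → #
    (4,6)@(9, 13): e=[50,53,-15] → ·
    (0,7)@(1, 15): e=[-10,7,91] → ·
    (1,7)@(3, 15): e=[-2,19,71] → ·
    (2,7)@(5, 15): e=[6,31,51] → #
  covered (11 px):
    · · · · · · ·
    · · · · · · ·
    · · · · · · ·
    · · · · · · ·
    # · · · · · ·
    # # · · · · ·
    # # # # · · ·
    · · # # # · ·
    · · · · · # ·
    · · · · · · ·
    · · · · · · ·

Final: [8,24,32]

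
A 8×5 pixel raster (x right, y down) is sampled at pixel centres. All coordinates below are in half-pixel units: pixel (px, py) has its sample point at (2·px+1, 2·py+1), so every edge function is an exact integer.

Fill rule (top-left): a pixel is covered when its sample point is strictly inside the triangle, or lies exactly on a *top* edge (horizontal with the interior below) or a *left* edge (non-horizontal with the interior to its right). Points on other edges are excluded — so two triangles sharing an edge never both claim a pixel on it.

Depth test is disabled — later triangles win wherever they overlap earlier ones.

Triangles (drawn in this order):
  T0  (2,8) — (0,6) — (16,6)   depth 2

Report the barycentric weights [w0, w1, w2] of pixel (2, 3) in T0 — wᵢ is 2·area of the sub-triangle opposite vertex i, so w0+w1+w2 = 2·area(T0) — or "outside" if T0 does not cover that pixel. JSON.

T0:
  2·area = 32
  edge (2, 8)→(0, 6): d=(-2,-2) top-left  bias=+0
  edge (0, 6)→(16, 6): d=(16,0) top-left  bias=+0
  edge (16, 6)→(2, 8): d=(-14,2) right/bottom  bias=-1
    (0,3)@(1, 7): e=[0,16,16] → █  [on edge]
    (1,3)@(3, 7): e=[4,16,12] → █
    (2,3)@(5, 7): e=[8,16,8] → █
    (3,3)@(7, 7): e=[12,16,4] → █
    (4,3)@(9, 7): e=[16,16,0] → ·  [on edge]
    (0,4)@(1, 9): e=[-4,48,-12] → ·
    (1,4)@(3, 9): e=[0,48,-16] → ·  [on edge]
    (2,4)@(5, 9): e=[4,48,-20] → ·
    (3,4)@(7, 9): e=[8,48,-24] → ·
  covered (4 px):
    · · · · · · · ·
    · · · · · · · ·
    · · · · · · · ·
    █ █ █ █ · · · ·
    · · · · · · · ·

Result: [16,8,8]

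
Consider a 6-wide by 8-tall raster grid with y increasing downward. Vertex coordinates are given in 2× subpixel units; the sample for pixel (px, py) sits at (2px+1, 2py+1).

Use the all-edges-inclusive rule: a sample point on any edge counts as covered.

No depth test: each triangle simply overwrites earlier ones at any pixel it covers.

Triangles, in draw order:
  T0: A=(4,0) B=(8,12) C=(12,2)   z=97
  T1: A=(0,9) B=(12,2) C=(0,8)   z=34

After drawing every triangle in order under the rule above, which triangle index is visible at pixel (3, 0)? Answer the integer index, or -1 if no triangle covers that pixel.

T0:
  2·area = 88  (B↔C swapped to make it positive)
  edge (4, 0)→(12, 2): d=(8,2) inclusive
  edge (12, 2)→(8, 12): d=(-4,10) inclusive
  edge (8, 12)→(4, 0): d=(-4,-12) inclusive
    (2,0)@(5, 1): e=[6,74,8] → X
    (3,0)@(7, 1): e=[2,54,32] → X
    (4,0)@(9, 1): e=[-2,34,56] → .
    (2,1)@(5, 3): e=[22,66,0] → X  [on edge]
    (4,1)@(9, 3): e=[14,26,48] → X
    (5,1)@(11, 3): e=[10,6,72] → X
    (2,2)@(5, 5): e=[38,58,-8] → .
    (3,2)@(7, 5): e=[34,38,16] → X
    (5,2)@(11, 5): e=[26,-2,64] → .
    (3,3)@(7, 7): e=[50,30,8] → X
    (5,3)@(11, 7): e=[42,-10,56] → .
    (3,4)@(7, 9): e=[66,22,0] → X  [on edge]
    (4,7)@(9, 15): e=[110,-22,0] → .  [on edge]
  covered (12 px):
    . . X X . .
    . . X X X X
    . . . X X .
    . . . X X .
    . . . X X .
    . . . . . .
    . . . . . .
    . . . . . .
T1:
  2·area = 12  (B↔C swapped to make it positive)
  edge (0, 9)→(0, 8): d=(0,-1) inclusive
  edge (0, 8)→(12, 2): d=(12,-6) inclusive
  edge (12, 2)→(0, 9): d=(-12,7) inclusive
    (1,3)@(3, 7): e=[3,6,3] → X
    (2,3)@(5, 7): e=[5,18,-11] → .
    (1,4)@(3, 9): e=[3,30,-21] → .
  covered (1 px):
    . . . . . .
    . . . . . .
    . . . . . .
    . X . . . .
    . . . . . .
    . . . . . .
    . . . . . .
    . . . . . .

Z-buffer (winner per pixel, '.' = empty):
  . . 0 0 . .
  . . 0 0 0 0
  . . . 0 0 .
  . 1 . 0 0 .
  . . . 0 0 .
  . . . . . .
  . . . . . .
  . . . . . .

Final: 0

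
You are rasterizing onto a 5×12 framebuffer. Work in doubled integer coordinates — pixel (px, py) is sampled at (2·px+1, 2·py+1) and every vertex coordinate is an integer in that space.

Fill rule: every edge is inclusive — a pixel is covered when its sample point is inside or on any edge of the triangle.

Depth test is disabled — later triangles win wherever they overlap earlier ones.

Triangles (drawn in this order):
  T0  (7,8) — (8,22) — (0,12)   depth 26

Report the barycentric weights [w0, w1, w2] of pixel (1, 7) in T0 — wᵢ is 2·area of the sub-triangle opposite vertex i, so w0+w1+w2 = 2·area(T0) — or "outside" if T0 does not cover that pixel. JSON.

T0:
  2·area = 102
  edge (7, 8)→(8, 22): d=(1,14) inclusive
  edge (8, 22)→(0, 12): d=(-8,-10) inclusive
  edge (0, 12)→(7, 8): d=(7,-4) inclusive
    (3,4)@(7, 9): e=[1,94,7] → #
    (4,4)@(9, 9): e=[-27,114,15] → ·
    (1,5)@(3, 11): e=[59,38,5] → #
    (2,5)@(5, 11): e=[31,58,13] → #
    (4,5)@(9, 11): e=[-25,98,29] → ·
    (0,6)@(1, 13): e=[89,2,11] → #
    (4,6)@(9, 13): e=[-23,82,43] → ·
    (0,7)@(1, 15): e=[91,-14,25] → ·
    (1,7)@(3, 15): e=[63,6,33] → #
    (4,7)@(9, 15): e=[-21,66,57] → ·
    (1,8)@(3, 17): e=[65,-10,47] → ·
    (2,8)@(5, 17): e=[37,10,55] → #
  covered (14 px):
    · · · · ·
    · · · · ·
    · · · · ·
    · · · · ·
    · · · # ·
    · # # # ·
    # # # # ·
    · # # # ·
    · · # # ·
    · · · # ·
    · · · · ·
    · · · · ·

Answer: [6,33,63]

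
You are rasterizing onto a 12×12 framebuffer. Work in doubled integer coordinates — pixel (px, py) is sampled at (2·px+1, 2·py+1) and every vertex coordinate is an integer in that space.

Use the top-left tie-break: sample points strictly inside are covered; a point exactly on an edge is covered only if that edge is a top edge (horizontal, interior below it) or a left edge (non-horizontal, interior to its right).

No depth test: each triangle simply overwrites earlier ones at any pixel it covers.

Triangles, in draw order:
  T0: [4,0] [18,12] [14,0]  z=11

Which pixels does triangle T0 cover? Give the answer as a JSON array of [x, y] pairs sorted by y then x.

T0:
  2·area = 120  (B↔C swapped to make it positive)
  edge (4, 0)→(14, 0): d=(10,0) top-left  bias=+0
  edge (14, 0)→(18, 12): d=(4,12) right/bottom  bias=-1
  edge (18, 12)→(4, 0): d=(-14,-12) top-left  bias=+0
    (3,0)@(7, 1): e=[10,88,22] → X
    (4,0)@(9, 1): e=[10,64,46] → X
    (5,0)@(11, 1): e=[10,40,70] → X
    (6,0)@(13, 1): e=[10,16,94] → X
    (7,0)@(15, 1): e=[10,-8,118] → .
    (3,1)@(7, 3): e=[30,96,-6] → .
    (4,1)@(9, 3): e=[30,72,18] → X
    (7,1)@(15, 3): e=[30,0,90] → .  [on edge]
    (4,2)@(9, 5): e=[50,80,-10] → .
    (5,2)@(11, 5): e=[50,56,14] → X
    (7,2)@(15, 5): e=[50,8,62] → X
    (8,2)@(17, 5): e=[50,-16,86] → .
    (8,4)@(17, 9): e=[90,0,30] → .  [on edge]
    (9,7)@(19, 15): e=[150,0,-30] → .  [on edge]
    (10,10)@(21, 21): e=[210,0,-90] → .  [on edge]
  covered (14 px):
    . . . X X X X . . . . .
    . . . . X X X . . . . .
    . . . . . X X X . . . .
    . . . . . . X X . . . .
    . . . . . . . X . . . .
    . . . . . . . . X . . .
    . . . . . . . . . . . .
    . . . . . . . . . . . .
    . . . . . . . . . . . .
    . . . . . . . . . . . .
    . . . . . . . . . . . .
    . . . . . . . . . . . .

Result: [[3,0],[4,0],[5,0],[6,0],[4,1],[5,1],[6,1],[5,2],[6,2],[7,2],[6,3],[7,3],[7,4],[8,5]]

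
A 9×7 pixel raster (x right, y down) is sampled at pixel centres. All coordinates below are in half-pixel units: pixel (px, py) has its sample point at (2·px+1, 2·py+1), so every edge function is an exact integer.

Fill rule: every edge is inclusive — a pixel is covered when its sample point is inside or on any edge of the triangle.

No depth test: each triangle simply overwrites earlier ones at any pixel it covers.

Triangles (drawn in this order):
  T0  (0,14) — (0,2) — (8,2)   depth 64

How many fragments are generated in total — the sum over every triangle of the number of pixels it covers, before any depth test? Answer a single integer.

T0:
  2·area = 96
  edge (0, 14)→(0, 2): d=(0,-12) inclusive
  edge (0, 2)→(8, 2): d=(8,0) inclusive
  edge (8, 2)→(0, 14): d=(-8,12) inclusive
    (0,1)@(1, 3): e=[12,8,76] → X
    (1,1)@(3, 3): e=[36,8,52] → X
    (2,1)@(5, 3): e=[60,8,28] → X
    (3,1)@(7, 3): e=[84,8,4] → X
    (4,1)@(9, 3): e=[108,8,-20] → .
    (0,2)@(1, 5): e=[12,24,60] → X
    (3,2)@(7, 5): e=[84,24,-12] → .
    (0,3)@(1, 7): e=[12,40,44] → X
    (2,3)@(5, 7): e=[60,40,-4] → .
    (0,4)@(1, 9): e=[12,56,28] → X
    (2,4)@(5, 9): e=[60,56,-20] → .
    (0,5)@(1, 11): e=[12,72,12] → X
  covered (12 px):
    . . . . . . . . .
    X X X X . . . . .
    X X X . . . . . .
    X X . . . . . . .
    X X . . . . . . .
    X . . . . . . . .
    . . . . . . . . .

Answer: 12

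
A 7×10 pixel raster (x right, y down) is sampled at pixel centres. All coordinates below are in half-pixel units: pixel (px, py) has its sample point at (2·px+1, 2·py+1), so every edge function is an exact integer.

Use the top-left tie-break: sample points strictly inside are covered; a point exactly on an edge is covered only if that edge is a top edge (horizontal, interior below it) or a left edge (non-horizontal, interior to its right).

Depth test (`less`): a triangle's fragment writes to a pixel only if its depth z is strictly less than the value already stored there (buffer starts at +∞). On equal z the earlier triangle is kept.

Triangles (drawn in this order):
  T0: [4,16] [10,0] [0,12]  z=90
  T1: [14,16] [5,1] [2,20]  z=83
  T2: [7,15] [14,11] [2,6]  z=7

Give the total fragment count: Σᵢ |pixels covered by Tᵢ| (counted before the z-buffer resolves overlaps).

T0:
  2·area = 88  (B↔C swapped to make it positive)
  edge (4, 16)→(0, 12): d=(-4,-4) top-left  bias=+0
  edge (0, 12)→(10, 0): d=(10,-12) top-left  bias=+0
  edge (10, 0)→(4, 16): d=(-6,16) right/bottom  bias=-1
    (3,2)@(7, 5): e=[56,14,18] → X
    (4,2)@(9, 5): e=[64,38,-14] → .
    (2,3)@(5, 7): e=[40,10,38] → X
    (4,3)@(9, 7): e=[56,58,-26] → .
    (1,4)@(3, 9): e=[24,6,58] → X
    (3,4)@(7, 9): e=[40,54,-6] → .
    (0,5)@(1, 11): e=[8,2,78] → X
    (3,5)@(7, 11): e=[32,74,-18] → .
    (0,6)@(1, 13): e=[0,22,66] → X  [on edge]
    (3,6)@(7, 13): e=[24,94,-30] → .
    (0,7)@(1, 15): e=[-8,42,54] → .
    (1,7)@(3, 15): e=[0,66,22] → X  [on edge]
    (2,8)@(5, 17): e=[0,110,-22] → .  [on edge]
    (3,9)@(7, 19): e=[0,154,-66] → .  [on edge]
  covered (12 px):
    . . . . . . .
    . . . . . . .
    . . . X . . .
    . . X X . . .
    . X X . . . .
    X X X . . . .
    X X X . . . .
    . X . . . . .
    . . . . . . .
    . . . . . . .
T1:
  2·area = 216  (B↔C swapped to make it positive)
  edge (14, 16)→(2, 20): d=(-12,4) right/bottom  bias=-1
  edge (2, 20)→(5, 1): d=(3,-19) top-left  bias=+0
  edge (5, 1)→(14, 16): d=(9,15) right/bottom  bias=-1
    (2,0)@(5, 1): e=[216,0,0] → .  [on edge]
    (2,1)@(5, 3): e=[192,6,18] → X
    (3,1)@(7, 3): e=[184,44,-12] → .
    (2,2)@(5, 5): e=[168,12,36] → X
    (3,2)@(7, 5): e=[160,50,6] → X
    (4,2)@(9, 5): e=[152,88,-24] → .
    (2,3)@(5, 7): e=[144,18,54] → X
    (4,3)@(9, 7): e=[128,94,-6] → .
    (2,4)@(5, 9): e=[120,24,72] → X
    (4,4)@(9, 9): e=[104,100,12] → X
    (5,4)@(11, 9): e=[96,138,-18] → .
    (2,5)@(5, 11): e=[96,30,90] → X
    (5,5)@(11, 11): e=[72,144,0] → .  [on edge]
    (5,8)@(11, 17): e=[0,162,54] → .  [on edge]
    (2,9)@(5, 19): e=[0,54,162] → .  [on edge]
  covered (26 px):
    . . . . . . .
    . . X . . . .
    . . X X . . .
    . . X X . . .
    . . X X X . .
    . . X X X . .
    . . X X X X .
    . X X X X X X
    . X X X X . .
    . X . . . . .
T2:
  2·area = 83  (B↔C swapped to make it positive)
  edge (7, 15)→(2, 6): d=(-5,-9) top-left  bias=+0
  edge (2, 6)→(14, 11): d=(12,5) right/bottom  bias=-1
  edge (14, 11)→(7, 15): d=(-7,4) right/bottom  bias=-1
    (1,3)@(3, 7): e=[4,7,72] → X
    (2,3)@(5, 7): e=[22,-3,64] → .
    (1,4)@(3, 9): e=[-6,31,58] → .
    (2,4)@(5, 9): e=[12,21,50] → X
    (3,4)@(7, 9): e=[30,11,42] → X
    (4,4)@(9, 9): e=[48,1,34] → X
    (5,4)@(11, 9): e=[66,-9,26] → .
    (2,5)@(5, 11): e=[2,45,36] → X
    (5,5)@(11, 11): e=[56,15,12] → X
    (6,5)@(13, 11): e=[74,5,4] → X
    (2,6)@(5, 13): e=[-8,69,22] → .
    (3,6)@(7, 13): e=[10,59,14] → X
    (3,7)@(7, 15): e=[0,83,0] → .  [on edge]
  covered (11 px):
    . . . . . . .
    . . . . . . .
    . . . . . . .
    . X . . . . .
    . . X X X . .
    . . X X X X X
    . . . X X . .
    . . . . . . .
    . . . . . . .
    . . . . . . .

Result: 49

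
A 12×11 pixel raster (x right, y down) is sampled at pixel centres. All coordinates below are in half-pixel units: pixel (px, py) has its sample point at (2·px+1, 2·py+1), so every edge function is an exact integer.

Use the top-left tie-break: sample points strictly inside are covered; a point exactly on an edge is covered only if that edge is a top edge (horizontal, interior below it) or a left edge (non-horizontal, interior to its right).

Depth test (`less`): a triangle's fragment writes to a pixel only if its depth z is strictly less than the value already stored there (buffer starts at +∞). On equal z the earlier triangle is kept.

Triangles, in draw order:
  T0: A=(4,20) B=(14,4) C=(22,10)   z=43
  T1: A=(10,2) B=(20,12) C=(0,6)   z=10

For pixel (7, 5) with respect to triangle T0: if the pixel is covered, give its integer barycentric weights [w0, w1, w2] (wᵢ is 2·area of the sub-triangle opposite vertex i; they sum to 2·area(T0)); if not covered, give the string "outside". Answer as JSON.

T0:
  2·area = 188
  edge (4, 20)→(14, 4): d=(10,-16) top-left  bias=+0
  edge (14, 4)→(22, 10): d=(8,6) right/bottom  bias=-1
  edge (22, 10)→(4, 20): d=(-18,10) right/bottom  bias=-1
    (7,2)@(15, 5): e=[26,2,160] → #
    (8,2)@(17, 5): e=[58,-10,140] → ·
    (6,3)@(13, 7): e=[14,30,144] → #
    (8,3)@(17, 7): e=[78,6,104] → #
    (9,3)@(19, 7): e=[110,-6,84] → ·
    (5,4)@(11, 9): e=[2,58,128] → #
    (9,4)@(19, 9): e=[130,10,48] → #
    (10,4)@(21, 9): e=[162,-2,28] → ·
    (5,5)@(11, 11): e=[22,74,92] → #
    (10,5)@(21, 11): e=[182,14,-8] → ·
    (4,6)@(9, 13): e=[10,102,76] → #
    (8,6)@(17, 13): e=[138,54,-4] → ·
    (6,7)@(13, 15): e=[94,94,0] → ·  [on edge]
  covered (23 px):
    · · · · · · · · · · · ·
    · · · · · · · · · · · ·
    · · · · · · · # · · · ·
    · · · · · · # # # · · ·
    · · · · · # # # # # · ·
    · · · · · # # # # # · ·
    · · · · # # # # · · · ·
    · · · · # # · · · · · ·
    · · · # # · · · · · · ·
    · · # · · · · · · · · ·
    · · · · · · · · · · · ·
T1:
  2·area = 140
  edge (10, 2)→(20, 12): d=(10,10) right/bottom  bias=-1
  edge (20, 12)→(0, 6): d=(-20,-6) top-left  bias=+0
  edge (0, 6)→(10, 2): d=(10,-4) top-left  bias=+0
    (4,0)@(9, 1): e=[0,154,-14] → ·  [on edge]
    (4,1)@(9, 3): e=[20,114,6] → #
    (5,1)@(11, 3): e=[0,126,14] → ·  [on edge]
    (1,2)@(3, 5): e=[100,38,2] → #
    (2,2)@(5, 5): e=[80,50,10] → #
    (3,2)@(7, 5): e=[60,62,18] → #
    (5,2)@(11, 5): e=[20,86,34] → #
    (6,2)@(13, 5): e=[0,98,42] → ·  [on edge]
    (1,3)@(3, 7): e=[120,-2,22] → ·
    (2,3)@(5, 7): e=[100,10,30] → #
    (6,3)@(13, 7): e=[20,58,62] → #
    (7,3)@(15, 7): e=[0,70,70] → ·  [on edge]
    (8,4)@(17, 9): e=[0,42,98] → ·  [on edge]
    (9,5)@(19, 11): e=[0,14,126] → ·  [on edge]
    (10,6)@(21, 13): e=[0,-14,154] → ·  [on edge]
    (11,7)@(23, 15): e=[0,-42,182] → ·  [on edge]
  covered (15 px):
    · · · · · · · · · · · ·
    · · · · # · · · · · · ·
    · # # # # # · · · · · ·
    · · # # # # # · · · · ·
    · · · · · # # # · · · ·
    · · · · · · · · # · · ·
    · · · · · · · · · · · ·
    · · · · · · · · · · · ·
    · · · · · · · · · · · ·
    · · · · · · · · · · · ·
    · · · · · · · · · · · ·

Result: [50,52,86]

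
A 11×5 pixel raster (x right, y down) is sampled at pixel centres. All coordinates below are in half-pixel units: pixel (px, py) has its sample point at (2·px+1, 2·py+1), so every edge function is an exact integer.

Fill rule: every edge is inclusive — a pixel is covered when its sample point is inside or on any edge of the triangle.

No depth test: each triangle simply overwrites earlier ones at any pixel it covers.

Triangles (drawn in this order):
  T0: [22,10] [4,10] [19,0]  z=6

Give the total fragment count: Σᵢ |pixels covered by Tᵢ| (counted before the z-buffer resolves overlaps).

T0:
  2·area = 180
  edge (22, 10)→(4, 10): d=(-18,0) inclusive
  edge (4, 10)→(19, 0): d=(15,-10) inclusive
  edge (19, 0)→(22, 10): d=(3,10) inclusive
    (9,0)@(19, 1): e=[162,15,3] → █
    (10,0)@(21, 1): e=[162,35,-17] → ·
    (7,1)@(15, 3): e=[126,5,49] → █
    (8,1)@(17, 3): e=[126,25,29] → █
    (10,1)@(21, 3): e=[126,65,-11] → ·
    (6,2)@(13, 5): e=[90,15,75] → █
    (10,2)@(21, 5): e=[90,95,-5] → ·
    (4,3)@(9, 7): e=[54,5,121] → █
    (5,3)@(11, 7): e=[54,25,101] → █
    (10,3)@(21, 7): e=[54,125,1] → █
    (3,4)@(7, 9): e=[18,15,147] → █
  covered (23 px):
    · · · · · · · · · █ ·
    · · · · · · · █ █ █ ·
    · · · · · · █ █ █ █ ·
    · · · · █ █ █ █ █ █ █
    · · · █ █ █ █ █ █ █ █

Final: 23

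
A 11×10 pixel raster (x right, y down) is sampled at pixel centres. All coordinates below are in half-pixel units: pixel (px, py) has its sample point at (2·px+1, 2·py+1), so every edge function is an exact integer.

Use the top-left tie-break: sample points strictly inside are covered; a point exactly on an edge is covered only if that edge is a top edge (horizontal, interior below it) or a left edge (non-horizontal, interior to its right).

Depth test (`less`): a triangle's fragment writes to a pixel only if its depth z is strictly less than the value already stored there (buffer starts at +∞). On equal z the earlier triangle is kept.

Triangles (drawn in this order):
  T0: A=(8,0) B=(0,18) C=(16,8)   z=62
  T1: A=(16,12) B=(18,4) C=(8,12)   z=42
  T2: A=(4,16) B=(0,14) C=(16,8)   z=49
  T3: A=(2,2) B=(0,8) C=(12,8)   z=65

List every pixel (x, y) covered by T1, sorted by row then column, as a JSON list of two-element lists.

T0:
  2·area = 208  (B↔C swapped to make it positive)
  edge (8, 0)→(16, 8): d=(8,8) right/bottom  bias=-1
  edge (16, 8)→(0, 18): d=(-16,10) right/bottom  bias=-1
  edge (0, 18)→(8, 0): d=(8,-18) top-left  bias=+0
    (4,0)@(9, 1): e=[0,182,26] → .  [on edge]
    (3,1)@(7, 3): e=[32,170,6] → X
    (4,1)@(9, 3): e=[16,150,42] → X
    (5,1)@(11, 3): e=[0,130,78] → .  [on edge]
    (3,2)@(7, 5): e=[48,138,22] → X
    (5,2)@(11, 5): e=[16,98,94] → X
    (6,2)@(13, 5): e=[0,78,130] → .  [on edge]
    (2,3)@(5, 7): e=[80,126,2] → X
    (6,3)@(13, 7): e=[16,46,146] → X
    (7,3)@(15, 7): e=[0,26,182] → .  [on edge]
    (2,4)@(5, 9): e=[96,94,18] → X
    (7,4)@(15, 9): e=[16,-6,198] → .
    (8,4)@(17, 9): e=[0,-26,234] → .  [on edge]
    (9,5)@(19, 11): e=[0,-78,286] → .  [on edge]
    (10,6)@(21, 13): e=[0,-130,338] → .  [on edge]
  covered (24 px):
    . . . . . . . . . . .
    . . . X X . . . . . .
    . . . X X X . . . . .
    . . X X X X X . . . .
    . . X X X X X . . . .
    . . X X X X . . . . .
    . X X X . . . . . . .
    . X . . . . . . . . .
    X . . . . . . . . . .
    . . . . . . . . . . .
T1:
  2·area = 64  (B↔C swapped to make it positive)
  edge (16, 12)→(8, 12): d=(-8,0) right/bottom  bias=-1
  edge (8, 12)→(18, 4): d=(10,-8) top-left  bias=+0
  edge (18, 4)→(16, 12): d=(-2,8) right/bottom  bias=-1
    (8,2)@(17, 5): e=[56,2,6] → X
    (9,2)@(19, 5): e=[56,18,-10] → .
    (7,3)@(15, 7): e=[40,6,18] → X
    (9,3)@(19, 7): e=[40,38,-14] → .
    (6,4)@(13, 9): e=[24,10,30] → X
    (8,4)@(17, 9): e=[24,42,-2] → .
    (5,5)@(11, 11): e=[8,14,42] → X
    (8,5)@(17, 11): e=[8,62,-6] → .
    (5,6)@(11, 13): e=[-8,34,38] → .
    (6,6)@(13, 13): e=[-8,50,22] → .
    (7,6)@(15, 13): e=[-8,66,6] → .
  covered (8 px):
    . . . . . . . . . . .
    . . . . . . . . . . .
    . . . . . . . . X . .
    . . . . . . . X X . .
    . . . . . . X X . . .
    . . . . . X X X . . .
    . . . . . . . . . . .
    . . . . . . . . . . .
    . . . . . . . . . . .
    . . . . . . . . . . .
T2:
  2·area = 56
  edge (4, 16)→(0, 14): d=(-4,-2) top-left  bias=+0
  edge (0, 14)→(16, 8): d=(16,-6) top-left  bias=+0
  edge (16, 8)→(4, 16): d=(-12,8) right/bottom  bias=-1
    (4,5)@(9, 11): e=[30,6,20] → X
    (5,5)@(11, 11): e=[34,18,4] → X
    (6,5)@(13, 11): e=[38,30,-12] → .
    (1,6)@(3, 13): e=[10,2,44] → X
    (2,6)@(5, 13): e=[14,14,28] → X
    (3,6)@(7, 13): e=[18,26,12] → X
    (4,6)@(9, 13): e=[22,38,-4] → .
    (5,6)@(11, 13): e=[26,50,-20] → .
    (1,7)@(3, 15): e=[2,34,20] → X
    (3,7)@(7, 15): e=[10,58,-12] → .
    (1,8)@(3, 17): e=[-6,66,-4] → .
    (2,8)@(5, 17): e=[-2,78,-20] → .
  covered (7 px):
    . . . . . . . . . . .
    . . . . . . . . . . .
    . . . . . . . . . . .
    . . . . . . . . . . .
    . . . . . . . . . . .
    . . . . X X . . . . .
    . X X X . . . . . . .
    . X X . . . . . . . .
    . . . . . . . . . . .
    . . . . . . . . . . .
T3:
  2·area = 72  (B↔C swapped to make it positive)
  edge (2, 2)→(12, 8): d=(10,6) right/bottom  bias=-1
  edge (12, 8)→(0, 8): d=(-12,0) right/bottom  bias=-1
  edge (0, 8)→(2, 2): d=(2,-6) top-left  bias=+0
    (1,1)@(3, 3): e=[4,60,8] → X
    (2,1)@(5, 3): e=[-8,60,20] → .
    (0,2)@(1, 5): e=[36,36,0] → X  [on edge]
    (2,2)@(5, 5): e=[12,36,24] → X
    (3,2)@(7, 5): e=[0,36,36] → .  [on edge]
    (0,3)@(1, 7): e=[56,12,4] → X
    (3,3)@(7, 7): e=[20,12,40] → X
    (4,3)@(9, 7): e=[8,12,52] → X
    (5,3)@(11, 7): e=[-4,12,64] → .
    (0,4)@(1, 9): e=[76,-12,8] → .
    (1,4)@(3, 9): e=[64,-12,20] → .
    (2,4)@(5, 9): e=[52,-12,32] → .
    (8,5)@(17, 11): e=[0,-36,108] → .  [on edge]
  covered (9 px):
    . . . . . . . . . . .
    . X . . . . . . . . .
    X X X . . . . . . . .
    X X X X X . . . . . .
    . . . . . . . . . . .
    . . . . . . . . . . .
    . . . . . . . . . . .
    . . . . . . . . . . .
    . . . . . . . . . . .
    . . . . . . . . . . .

Answer: [[8,2],[7,3],[8,3],[6,4],[7,4],[5,5],[6,5],[7,5]]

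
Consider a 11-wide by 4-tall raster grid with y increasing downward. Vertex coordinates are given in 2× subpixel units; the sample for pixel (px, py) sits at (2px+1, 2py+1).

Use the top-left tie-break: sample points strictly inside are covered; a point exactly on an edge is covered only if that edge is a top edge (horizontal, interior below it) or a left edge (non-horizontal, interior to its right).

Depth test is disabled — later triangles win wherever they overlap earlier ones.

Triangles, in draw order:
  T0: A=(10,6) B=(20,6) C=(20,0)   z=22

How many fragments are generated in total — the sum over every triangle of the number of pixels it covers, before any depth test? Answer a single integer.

T0:
  2·area = 60  (B↔C swapped to make it positive)
  edge (10, 6)→(20, 0): d=(10,-6) top-left  bias=+0
  edge (20, 0)→(20, 6): d=(0,6) right/bottom  bias=-1
  edge (20, 6)→(10, 6): d=(-10,0) right/bottom  bias=-1
    (9,0)@(19, 1): e=[4,6,50] → #
    (10,0)@(21, 1): e=[16,-6,50] → ·
    (7,1)@(15, 3): e=[0,30,30] → #  [on edge]
    (8,1)@(17, 3): e=[12,18,30] → #
    (10,1)@(21, 3): e=[36,-6,30] → ·
    (6,2)@(13, 5): e=[8,42,10] → #
    (10,2)@(21, 5): e=[56,-6,10] → ·
    (6,3)@(13, 7): e=[28,42,-10] → ·
    (7,3)@(15, 7): e=[40,30,-10] → ·
    (8,3)@(17, 7): e=[52,18,-10] → ·
    (9,3)@(19, 7): e=[64,6,-10] → ·
  covered (8 px):
    · · · · · · · · · # ·
    · · · · · · · # # # ·
    · · · · · · # # # # ·
    · · · · · · · · · · ·

Result: 8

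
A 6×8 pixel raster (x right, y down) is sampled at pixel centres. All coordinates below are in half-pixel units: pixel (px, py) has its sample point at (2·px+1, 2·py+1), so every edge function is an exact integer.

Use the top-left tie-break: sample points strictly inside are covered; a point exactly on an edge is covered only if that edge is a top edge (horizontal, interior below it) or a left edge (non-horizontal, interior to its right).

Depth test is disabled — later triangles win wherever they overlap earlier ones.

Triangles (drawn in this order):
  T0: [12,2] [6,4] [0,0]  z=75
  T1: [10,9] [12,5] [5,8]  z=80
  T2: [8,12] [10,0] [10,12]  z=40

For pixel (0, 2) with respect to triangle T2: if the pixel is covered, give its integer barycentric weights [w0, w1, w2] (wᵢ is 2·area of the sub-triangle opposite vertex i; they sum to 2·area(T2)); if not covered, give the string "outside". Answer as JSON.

T0:
  2·area = 36
  edge (12, 2)→(6, 4): d=(-6,2) right/bottom  bias=-1
  edge (6, 4)→(0, 0): d=(-6,-4) top-left  bias=+0
  edge (0, 0)→(12, 2): d=(12,2) right/bottom  bias=-1
    (1,0)@(3, 1): e=[24,6,6] → #
    (2,0)@(5, 1): e=[20,14,2] → #
    (3,0)@(7, 1): e=[16,22,-2] → ·
    (1,1)@(3, 3): e=[12,-6,30] → ·
    (2,1)@(5, 3): e=[8,2,26] → #
    (3,1)@(7, 3): e=[4,10,22] → #
    (4,1)@(9, 3): e=[0,18,18] → ·  [on edge]
    (1,2)@(3, 5): e=[0,-18,54] → ·  [on edge]
    (2,2)@(5, 5): e=[-4,-10,50] → ·
    (3,2)@(7, 5): e=[-8,-2,46] → ·
  covered (4 px):
    · # # · · ·
    · · # # · ·
    · · · · · ·
    · · · · · ·
    · · · · · ·
    · · · · · ·
    · · · · · ·
    · · · · · ·
T1:
  2·area = 22  (B↔C swapped to make it positive)
  edge (10, 9)→(5, 8): d=(-5,-1) top-left  bias=+0
  edge (5, 8)→(12, 5): d=(7,-3) top-left  bias=+0
  edge (12, 5)→(10, 9): d=(-2,4) right/bottom  bias=-1
    (4,3)@(9, 7): e=[9,5,8] → #
    (5,3)@(11, 7): e=[11,11,0] → ·  [on edge]
    (4,4)@(9, 9): e=[-1,19,4] → ·
    (4,5)@(9, 11): e=[-11,33,0] → ·  [on edge]
    (3,7)@(7, 15): e=[-33,55,0] → ·  [on edge]
  covered (1 px):
    · · · · · ·
    · · · · · ·
    · · · · · ·
    · · · · # ·
    · · · · · ·
    · · · · · ·
    · · · · · ·
    · · · · · ·
T2:
  2·area = 24
  edge (8, 12)→(10, 0): d=(2,-12) top-left  bias=+0
  edge (10, 0)→(10, 12): d=(0,12) right/bottom  bias=-1
  edge (10, 12)→(8, 12): d=(-2,0) right/bottom  bias=-1
    (4,3)@(9, 7): e=[2,12,10] → #
    (5,3)@(11, 7): e=[26,-12,10] → ·
    (4,4)@(9, 9): e=[6,12,6] → #
    (5,4)@(11, 9): e=[30,-12,6] → ·
    (4,5)@(9, 11): e=[10,12,2] → #
    (5,5)@(11, 11): e=[34,-12,2] → ·
    (4,6)@(9, 13): e=[14,12,-2] → ·
  covered (3 px):
    · · · · · ·
    · · · · · ·
    · · · · · ·
    · · · · # ·
    · · · · # ·
    · · · · # ·
    · · · · · ·
    · · · · · ·

Answer: "outside"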